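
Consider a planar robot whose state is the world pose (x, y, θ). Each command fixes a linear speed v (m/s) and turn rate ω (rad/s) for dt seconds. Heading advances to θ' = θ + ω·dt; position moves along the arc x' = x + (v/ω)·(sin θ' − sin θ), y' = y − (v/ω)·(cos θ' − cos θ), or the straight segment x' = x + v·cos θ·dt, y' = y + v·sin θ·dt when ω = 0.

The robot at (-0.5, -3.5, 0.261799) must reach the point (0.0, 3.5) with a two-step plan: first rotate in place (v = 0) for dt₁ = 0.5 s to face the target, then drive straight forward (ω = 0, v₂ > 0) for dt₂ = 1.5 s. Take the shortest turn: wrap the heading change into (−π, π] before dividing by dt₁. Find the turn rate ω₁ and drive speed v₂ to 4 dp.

ω₁ = 2.4754, v₂ = 4.6786

heading to target = atan2(3.5−-3.5, 0−-0.5) = 1.4995
Δθ = wrap(1.4995 − 0.2618) = 1.2377; ω₁ = Δθ/dt₁ = 2.4754
distance = √((0−-0.5)² + (3.5−-3.5)²) = 7.0178; v₂ = distance/dt₂ = 4.6786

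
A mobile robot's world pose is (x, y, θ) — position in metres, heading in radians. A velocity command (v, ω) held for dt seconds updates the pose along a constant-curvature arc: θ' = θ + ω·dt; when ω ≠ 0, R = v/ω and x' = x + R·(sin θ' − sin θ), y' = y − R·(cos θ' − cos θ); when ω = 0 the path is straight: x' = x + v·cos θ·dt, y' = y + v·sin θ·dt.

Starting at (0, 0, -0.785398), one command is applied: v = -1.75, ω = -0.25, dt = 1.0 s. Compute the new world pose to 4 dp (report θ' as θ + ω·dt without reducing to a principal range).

(-1.0707, 1.3785, -1.0354)

θ' = -0.7854 + -0.25·1.0 = -1.0354
R = v/ω = -1.75/-0.25 = 7.0000
x' = 0 + 7.0000·(sin -1.0354 − sin -0.7854) = -1.0707
y' = 0 − 7.0000·(cos -1.0354 − cos -0.7854) = 1.3785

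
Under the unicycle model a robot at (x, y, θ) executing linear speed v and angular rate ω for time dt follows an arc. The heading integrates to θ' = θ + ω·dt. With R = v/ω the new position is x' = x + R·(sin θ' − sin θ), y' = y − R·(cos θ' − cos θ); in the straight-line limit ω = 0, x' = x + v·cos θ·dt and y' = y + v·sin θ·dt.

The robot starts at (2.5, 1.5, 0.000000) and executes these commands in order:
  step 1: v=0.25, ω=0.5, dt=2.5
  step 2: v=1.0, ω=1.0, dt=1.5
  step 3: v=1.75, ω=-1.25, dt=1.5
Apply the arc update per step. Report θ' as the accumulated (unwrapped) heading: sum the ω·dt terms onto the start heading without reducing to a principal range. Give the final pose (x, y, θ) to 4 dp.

step 1: θ'=1.2500 (R=0.5000) → pose (2.9745, 1.8423, 1.2500)
step 2: θ'=2.7500 (R=1.0000) → pose (2.4072, 3.0820, 2.7500)
step 3: θ'=0.8750 (R=-1.4000) → pose (1.8669, 5.2734, 0.8750)

(1.8669, 5.2734, 0.8750)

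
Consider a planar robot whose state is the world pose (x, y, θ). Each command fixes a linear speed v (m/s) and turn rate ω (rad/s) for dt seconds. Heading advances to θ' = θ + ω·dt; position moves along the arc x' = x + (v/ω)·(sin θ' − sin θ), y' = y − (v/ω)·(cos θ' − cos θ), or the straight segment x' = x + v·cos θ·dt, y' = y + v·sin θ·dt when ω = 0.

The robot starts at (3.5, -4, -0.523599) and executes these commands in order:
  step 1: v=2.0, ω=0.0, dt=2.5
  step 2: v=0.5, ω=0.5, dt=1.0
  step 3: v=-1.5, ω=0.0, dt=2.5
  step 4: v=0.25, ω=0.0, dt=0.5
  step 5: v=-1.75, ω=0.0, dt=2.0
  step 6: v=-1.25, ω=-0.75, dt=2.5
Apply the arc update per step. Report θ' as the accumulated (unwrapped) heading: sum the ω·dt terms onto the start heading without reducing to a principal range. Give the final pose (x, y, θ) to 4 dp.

step 1: θ'=-0.5236 (straight) → pose (7.8301, -6.5000, -0.5236)
step 2: θ'=-0.0236 (R=1.0000) → pose (8.3065, -6.6337, -0.0236)
step 3: θ'=-0.0236 (straight) → pose (4.5576, -6.5452, -0.0236)
step 4: θ'=-0.0236 (straight) → pose (4.6825, -6.5482, -0.0236)
step 5: θ'=-0.0236 (straight) → pose (1.1835, -6.4656, -0.0236)
step 6: θ'=-1.8986 (R=1.6667) → pose (-0.3551, -4.2628, -1.8986)

(-0.3551, -4.2628, -1.8986)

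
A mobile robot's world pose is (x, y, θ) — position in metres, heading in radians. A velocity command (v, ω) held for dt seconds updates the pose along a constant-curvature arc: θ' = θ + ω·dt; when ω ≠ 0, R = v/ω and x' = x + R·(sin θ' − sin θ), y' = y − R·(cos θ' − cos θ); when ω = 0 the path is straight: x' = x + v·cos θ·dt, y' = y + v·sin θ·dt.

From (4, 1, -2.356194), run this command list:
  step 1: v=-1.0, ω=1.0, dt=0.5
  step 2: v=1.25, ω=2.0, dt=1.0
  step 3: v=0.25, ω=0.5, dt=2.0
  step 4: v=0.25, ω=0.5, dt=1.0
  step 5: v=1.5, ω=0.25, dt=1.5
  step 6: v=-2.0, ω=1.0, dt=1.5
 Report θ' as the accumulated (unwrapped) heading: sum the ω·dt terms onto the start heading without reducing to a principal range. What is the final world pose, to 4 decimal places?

(7.3319, 2.3307, 3.5188)

step 1: θ'=-1.8562 (R=-1.0000) → pose (4.2524, 1.4256, -1.8562)
step 2: θ'=0.1438 (R=0.6250) → pose (4.9417, 0.6311, 0.1438)
step 3: θ'=1.1438 (R=0.5000) → pose (5.3252, 0.9188, 1.1438)
step 4: θ'=1.6438 (R=0.5000) → pose (5.3687, 1.1624, 1.6438)
step 5: θ'=2.0188 (R=6.0000) → pose (4.7926, 3.3237, 2.0188)
step 6: θ'=3.5188 (R=-2.0000) → pose (7.3319, 2.3307, 3.5188)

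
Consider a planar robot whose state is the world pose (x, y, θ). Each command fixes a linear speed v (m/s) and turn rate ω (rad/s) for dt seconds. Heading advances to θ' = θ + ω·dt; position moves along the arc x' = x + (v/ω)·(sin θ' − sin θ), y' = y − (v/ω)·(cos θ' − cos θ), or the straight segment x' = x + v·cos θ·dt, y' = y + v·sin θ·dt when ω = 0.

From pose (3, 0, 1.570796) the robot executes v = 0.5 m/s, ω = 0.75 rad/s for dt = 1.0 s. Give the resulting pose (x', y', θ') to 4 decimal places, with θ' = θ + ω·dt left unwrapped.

θ' = 1.5708 + 0.75·1.0 = 2.3208
R = v/ω = 0.5/0.75 = 0.6667
x' = 3 + 0.6667·(sin 2.3208 − sin 1.5708) = 2.8211
y' = 0 − 0.6667·(cos 2.3208 − cos 1.5708) = 0.4544

(2.8211, 0.4544, 2.3208)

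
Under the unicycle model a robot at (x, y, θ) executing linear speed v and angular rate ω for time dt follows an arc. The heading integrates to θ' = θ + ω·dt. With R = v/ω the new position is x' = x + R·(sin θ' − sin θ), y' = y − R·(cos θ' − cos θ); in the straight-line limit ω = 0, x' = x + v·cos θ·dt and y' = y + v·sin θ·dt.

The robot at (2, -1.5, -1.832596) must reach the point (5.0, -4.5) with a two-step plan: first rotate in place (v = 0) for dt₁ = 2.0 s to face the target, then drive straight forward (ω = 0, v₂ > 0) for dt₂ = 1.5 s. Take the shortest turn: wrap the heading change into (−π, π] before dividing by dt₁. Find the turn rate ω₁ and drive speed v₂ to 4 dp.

heading to target = atan2(-4.5−-1.5, 5−2) = -0.7854
Δθ = wrap(-0.7854 − -1.8326) = 1.0472; ω₁ = Δθ/dt₁ = 0.5236
distance = √((5−2)² + (-4.5−-1.5)²) = 4.2426; v₂ = distance/dt₂ = 2.8284

ω₁ = 0.5236, v₂ = 2.8284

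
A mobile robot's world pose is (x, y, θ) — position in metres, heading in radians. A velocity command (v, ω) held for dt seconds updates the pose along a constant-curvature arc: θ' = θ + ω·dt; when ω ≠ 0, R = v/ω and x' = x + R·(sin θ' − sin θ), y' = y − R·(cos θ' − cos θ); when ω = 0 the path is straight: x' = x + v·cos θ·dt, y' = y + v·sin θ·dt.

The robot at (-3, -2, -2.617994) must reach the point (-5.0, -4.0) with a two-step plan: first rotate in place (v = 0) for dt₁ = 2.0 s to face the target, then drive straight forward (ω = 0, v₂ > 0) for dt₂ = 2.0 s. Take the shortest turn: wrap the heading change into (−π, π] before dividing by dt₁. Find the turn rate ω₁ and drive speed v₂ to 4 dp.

heading to target = atan2(-4−-2, -5−-3) = -2.3562
Δθ = wrap(-2.3562 − -2.6180) = 0.2618; ω₁ = Δθ/dt₁ = 0.1309
distance = √((-5−-3)² + (-4−-2)²) = 2.8284; v₂ = distance/dt₂ = 1.4142

ω₁ = 0.1309, v₂ = 1.4142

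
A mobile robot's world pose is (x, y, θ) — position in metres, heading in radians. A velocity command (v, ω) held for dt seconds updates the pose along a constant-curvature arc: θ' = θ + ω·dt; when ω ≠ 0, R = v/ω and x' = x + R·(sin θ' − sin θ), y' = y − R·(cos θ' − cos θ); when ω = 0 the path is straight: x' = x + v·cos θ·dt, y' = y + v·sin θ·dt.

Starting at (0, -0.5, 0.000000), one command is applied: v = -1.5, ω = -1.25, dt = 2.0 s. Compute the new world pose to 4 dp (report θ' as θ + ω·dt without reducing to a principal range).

(-0.7182, 1.6614, -2.5000)

θ' = 0.0000 + -1.25·2.0 = -2.5000
R = v/ω = -1.5/-1.25 = 1.2000
x' = 0 + 1.2000·(sin -2.5000 − sin 0.0000) = -0.7182
y' = -0.5 − 1.2000·(cos -2.5000 − cos 0.0000) = 1.6614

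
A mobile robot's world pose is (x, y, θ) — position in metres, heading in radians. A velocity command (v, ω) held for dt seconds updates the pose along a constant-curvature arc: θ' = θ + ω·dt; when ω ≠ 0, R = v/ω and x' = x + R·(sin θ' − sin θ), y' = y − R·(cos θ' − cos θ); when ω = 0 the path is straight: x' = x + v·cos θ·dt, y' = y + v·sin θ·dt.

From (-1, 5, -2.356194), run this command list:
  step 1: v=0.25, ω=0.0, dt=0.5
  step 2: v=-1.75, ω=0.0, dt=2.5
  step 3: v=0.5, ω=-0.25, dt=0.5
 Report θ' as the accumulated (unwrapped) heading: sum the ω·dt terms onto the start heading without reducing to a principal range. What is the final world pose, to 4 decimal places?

step 1: θ'=-2.3562 (straight) → pose (-1.0884, 4.9116, -2.3562)
step 2: θ'=-2.3562 (straight) → pose (2.0052, 8.0052, -2.3562)
step 3: θ'=-2.4812 (R=-2.0000) → pose (1.8179, 7.8399, -2.4812)

(1.8179, 7.8399, -2.4812)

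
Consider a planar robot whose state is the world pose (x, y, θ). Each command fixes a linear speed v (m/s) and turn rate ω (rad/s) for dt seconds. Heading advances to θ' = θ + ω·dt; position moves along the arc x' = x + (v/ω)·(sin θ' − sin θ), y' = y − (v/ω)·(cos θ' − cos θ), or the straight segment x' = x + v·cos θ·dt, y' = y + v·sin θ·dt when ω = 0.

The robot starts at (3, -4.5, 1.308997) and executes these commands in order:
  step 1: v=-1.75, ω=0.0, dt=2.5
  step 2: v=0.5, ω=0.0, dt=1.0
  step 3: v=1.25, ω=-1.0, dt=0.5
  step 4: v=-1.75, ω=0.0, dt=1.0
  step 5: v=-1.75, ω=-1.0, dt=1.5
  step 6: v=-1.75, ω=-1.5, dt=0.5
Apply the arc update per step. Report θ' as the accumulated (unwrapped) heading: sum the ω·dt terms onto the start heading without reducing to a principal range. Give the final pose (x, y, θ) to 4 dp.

step 1: θ'=1.3090 (straight) → pose (1.8677, -8.7259, 1.3090)
step 2: θ'=1.3090 (straight) → pose (1.9971, -8.2430, 1.3090)
step 3: θ'=0.8090 (R=-1.2500) → pose (2.3000, -7.7037, 0.8090)
step 4: θ'=0.8090 (straight) → pose (1.0921, -8.9700, 0.8090)
step 5: θ'=-0.6910 (R=1.7500) → pose (-1.2895, -9.1107, -0.6910)
step 6: θ'=-1.4410 (R=1.1667) → pose (-1.7028, -8.3626, -1.4410)

(-1.7028, -8.3626, -1.4410)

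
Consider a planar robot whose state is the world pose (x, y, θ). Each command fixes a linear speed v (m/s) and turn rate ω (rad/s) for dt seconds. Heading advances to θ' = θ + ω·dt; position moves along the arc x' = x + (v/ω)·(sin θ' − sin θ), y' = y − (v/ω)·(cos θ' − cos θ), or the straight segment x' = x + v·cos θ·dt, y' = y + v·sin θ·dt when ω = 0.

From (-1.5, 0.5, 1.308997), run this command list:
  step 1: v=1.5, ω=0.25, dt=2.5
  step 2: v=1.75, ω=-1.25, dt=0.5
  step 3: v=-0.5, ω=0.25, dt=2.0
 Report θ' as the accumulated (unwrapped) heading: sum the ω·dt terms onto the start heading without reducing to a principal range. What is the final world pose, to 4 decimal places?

step 1: θ'=1.9340 (R=6.0000) → pose (-1.6870, 4.1845, 1.9340)
step 2: θ'=1.3090 (R=-1.4000) → pose (-1.7306, 5.0442, 1.3090)
step 3: θ'=1.8090 (R=-2.0000) → pose (-1.7423, 4.0547, 1.8090)

(-1.7423, 4.0547, 1.8090)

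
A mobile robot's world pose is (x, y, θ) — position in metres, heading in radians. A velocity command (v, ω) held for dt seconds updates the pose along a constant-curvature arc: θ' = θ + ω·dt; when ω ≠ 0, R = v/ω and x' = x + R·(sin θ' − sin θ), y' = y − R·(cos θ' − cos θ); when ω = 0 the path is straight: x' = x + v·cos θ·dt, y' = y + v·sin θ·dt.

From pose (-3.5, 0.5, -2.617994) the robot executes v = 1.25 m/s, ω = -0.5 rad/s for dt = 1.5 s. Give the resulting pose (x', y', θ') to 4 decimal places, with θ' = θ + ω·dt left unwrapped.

(-5.3112, 0.2289, -3.3680)

θ' = -2.6180 + -0.5·1.5 = -3.3680
R = v/ω = 1.25/-0.5 = -2.5000
x' = -3.5 + -2.5000·(sin -3.3680 − sin -2.6180) = -5.3112
y' = 0.5 − -2.5000·(cos -3.3680 − cos -2.6180) = 0.2289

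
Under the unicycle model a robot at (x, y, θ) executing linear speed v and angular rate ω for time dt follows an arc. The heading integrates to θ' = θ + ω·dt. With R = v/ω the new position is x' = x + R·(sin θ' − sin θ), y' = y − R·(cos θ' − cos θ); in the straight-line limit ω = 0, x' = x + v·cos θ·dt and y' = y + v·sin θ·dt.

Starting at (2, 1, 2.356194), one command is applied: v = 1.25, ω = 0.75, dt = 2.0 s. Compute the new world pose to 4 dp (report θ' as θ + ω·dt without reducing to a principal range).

(-0.2707, 1.0804, 3.8562)

θ' = 2.3562 + 0.75·2.0 = 3.8562
R = v/ω = 1.25/0.75 = 1.6667
x' = 2 + 1.6667·(sin 3.8562 − sin 2.3562) = -0.2707
y' = 1 − 1.6667·(cos 3.8562 − cos 2.3562) = 1.0804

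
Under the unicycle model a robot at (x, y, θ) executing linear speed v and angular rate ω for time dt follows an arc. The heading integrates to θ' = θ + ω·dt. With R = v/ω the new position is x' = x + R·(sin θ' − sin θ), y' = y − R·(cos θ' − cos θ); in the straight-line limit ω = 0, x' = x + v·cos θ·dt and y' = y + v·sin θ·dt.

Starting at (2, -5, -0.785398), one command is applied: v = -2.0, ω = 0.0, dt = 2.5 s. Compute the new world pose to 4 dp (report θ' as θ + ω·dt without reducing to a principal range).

(-1.5355, -1.4645, -0.7854)

θ' = -0.7854 + 0.0·2.5 = -0.7854
ω = 0 → straight: x' = 2 + -2.0·cos(-0.7854)·2.5 = -1.5355
y' = -5 + -2.0·sin(-0.7854)·2.5 = -1.4645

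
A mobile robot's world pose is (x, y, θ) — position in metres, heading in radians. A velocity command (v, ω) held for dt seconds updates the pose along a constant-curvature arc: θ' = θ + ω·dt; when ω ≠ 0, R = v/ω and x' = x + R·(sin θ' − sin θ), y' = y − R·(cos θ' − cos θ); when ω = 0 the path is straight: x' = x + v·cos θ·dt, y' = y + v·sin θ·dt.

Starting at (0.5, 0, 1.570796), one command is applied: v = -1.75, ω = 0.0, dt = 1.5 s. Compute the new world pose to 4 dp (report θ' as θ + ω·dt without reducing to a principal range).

θ' = 1.5708 + 0.0·1.5 = 1.5708
ω = 0 → straight: x' = 0.5 + -1.75·cos(1.5708)·1.5 = 0.5000
y' = 0 + -1.75·sin(1.5708)·1.5 = -2.6250

(0.5000, -2.6250, 1.5708)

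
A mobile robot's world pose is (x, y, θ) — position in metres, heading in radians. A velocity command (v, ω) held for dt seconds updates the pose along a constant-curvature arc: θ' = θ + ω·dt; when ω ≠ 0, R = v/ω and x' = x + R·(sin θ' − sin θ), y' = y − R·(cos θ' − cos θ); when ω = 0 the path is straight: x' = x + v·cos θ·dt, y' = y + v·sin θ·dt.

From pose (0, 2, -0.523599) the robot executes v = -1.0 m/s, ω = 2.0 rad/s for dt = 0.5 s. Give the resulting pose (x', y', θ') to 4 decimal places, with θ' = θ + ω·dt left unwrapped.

θ' = -0.5236 + 2.0·0.5 = 0.4764
R = v/ω = -1.0/2.0 = -0.5000
x' = 0 + -0.5000·(sin 0.4764 − sin -0.5236) = -0.4793
y' = 2 − -0.5000·(cos 0.4764 − cos -0.5236) = 2.0113

(-0.4793, 2.0113, 0.4764)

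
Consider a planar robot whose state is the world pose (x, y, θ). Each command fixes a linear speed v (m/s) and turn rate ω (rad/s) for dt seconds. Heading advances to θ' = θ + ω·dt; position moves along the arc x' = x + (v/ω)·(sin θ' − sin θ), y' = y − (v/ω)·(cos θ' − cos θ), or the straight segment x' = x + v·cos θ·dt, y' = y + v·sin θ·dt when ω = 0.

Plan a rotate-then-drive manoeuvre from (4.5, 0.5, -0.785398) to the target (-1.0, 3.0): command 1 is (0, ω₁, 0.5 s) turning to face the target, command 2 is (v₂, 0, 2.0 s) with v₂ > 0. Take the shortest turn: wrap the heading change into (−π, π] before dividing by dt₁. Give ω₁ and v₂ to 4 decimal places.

ω₁ = -5.5656, v₂ = 3.0208

heading to target = atan2(3−0.5, -1−4.5) = 2.7150
Δθ = wrap(2.7150 − -0.7854) = -2.7828; ω₁ = Δθ/dt₁ = -5.5656
distance = √((-1−4.5)² + (3−0.5)²) = 6.0415; v₂ = distance/dt₂ = 3.0208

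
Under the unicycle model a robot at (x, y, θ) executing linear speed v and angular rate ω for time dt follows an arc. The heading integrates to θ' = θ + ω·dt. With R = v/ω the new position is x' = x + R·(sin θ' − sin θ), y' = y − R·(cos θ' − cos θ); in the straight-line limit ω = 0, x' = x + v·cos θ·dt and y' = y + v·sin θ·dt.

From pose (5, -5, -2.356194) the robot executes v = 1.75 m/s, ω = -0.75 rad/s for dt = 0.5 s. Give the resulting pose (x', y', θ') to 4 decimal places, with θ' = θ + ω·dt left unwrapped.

(4.2810, -5.4897, -2.7312)

θ' = -2.3562 + -0.75·0.5 = -2.7312
R = v/ω = 1.75/-0.75 = -2.3333
x' = 5 + -2.3333·(sin -2.7312 − sin -2.3562) = 4.2810
y' = -5 − -2.3333·(cos -2.7312 − cos -2.3562) = -5.4897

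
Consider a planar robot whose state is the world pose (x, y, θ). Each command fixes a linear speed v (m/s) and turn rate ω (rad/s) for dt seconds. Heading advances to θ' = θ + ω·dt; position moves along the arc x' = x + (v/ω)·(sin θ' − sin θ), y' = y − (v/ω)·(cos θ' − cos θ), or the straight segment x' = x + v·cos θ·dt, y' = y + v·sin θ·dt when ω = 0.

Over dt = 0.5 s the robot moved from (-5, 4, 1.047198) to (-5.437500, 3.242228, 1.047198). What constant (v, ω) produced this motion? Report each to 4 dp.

Δθ = 1.047198 − 1.047198 = 0.000000
ω = Δθ/dt = 0.000000/0.5 = 0.0000
ω = 0 → v = (Δx·cos θ + Δy·sin θ)/dt = -1.7500

v = -1.7500, ω = 0.0000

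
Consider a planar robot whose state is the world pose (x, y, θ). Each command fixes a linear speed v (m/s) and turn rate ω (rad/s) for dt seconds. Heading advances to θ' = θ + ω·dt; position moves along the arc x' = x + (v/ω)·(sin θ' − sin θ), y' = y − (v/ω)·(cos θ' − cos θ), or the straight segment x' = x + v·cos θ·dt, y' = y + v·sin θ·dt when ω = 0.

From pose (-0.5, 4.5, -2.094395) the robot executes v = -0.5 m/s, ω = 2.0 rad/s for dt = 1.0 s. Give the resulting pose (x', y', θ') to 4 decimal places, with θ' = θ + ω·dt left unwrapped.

θ' = -2.0944 + 2.0·1.0 = -0.0944
R = v/ω = -0.5/2.0 = -0.2500
x' = -0.5 + -0.2500·(sin -0.0944 − sin -2.0944) = -0.6929
y' = 4.5 − -0.2500·(cos -0.0944 − cos -2.0944) = 4.8739

(-0.6929, 4.8739, -0.0944)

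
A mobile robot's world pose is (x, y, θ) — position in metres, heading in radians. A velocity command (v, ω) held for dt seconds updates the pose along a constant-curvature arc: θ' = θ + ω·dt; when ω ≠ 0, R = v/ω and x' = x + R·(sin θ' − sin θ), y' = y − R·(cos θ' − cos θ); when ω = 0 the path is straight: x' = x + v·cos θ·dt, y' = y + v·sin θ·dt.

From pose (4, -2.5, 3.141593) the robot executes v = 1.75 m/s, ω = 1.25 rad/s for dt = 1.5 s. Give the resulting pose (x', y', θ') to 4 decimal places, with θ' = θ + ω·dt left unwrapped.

θ' = 3.1416 + 1.25·1.5 = 5.0166
R = v/ω = 1.75/1.25 = 1.4000
x' = 4 + 1.4000·(sin 5.0166 − sin 3.1416) = 2.6643
y' = -2.5 − 1.4000·(cos 5.0166 − cos 3.1416) = -4.3193

(2.6643, -4.3193, 5.0166)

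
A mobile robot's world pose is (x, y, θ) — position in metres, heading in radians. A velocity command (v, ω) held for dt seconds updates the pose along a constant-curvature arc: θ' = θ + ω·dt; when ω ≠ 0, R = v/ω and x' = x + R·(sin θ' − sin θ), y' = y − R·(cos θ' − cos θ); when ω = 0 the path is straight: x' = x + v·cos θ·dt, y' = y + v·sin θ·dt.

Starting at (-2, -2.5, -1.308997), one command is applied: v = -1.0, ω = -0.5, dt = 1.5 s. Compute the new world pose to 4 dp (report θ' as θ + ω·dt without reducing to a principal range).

θ' = -1.3090 + -0.5·1.5 = -2.0590
R = v/ω = -1.0/-0.5 = 2.0000
x' = -2 + 2.0000·(sin -2.0590 − sin -1.3090) = -1.8345
y' = -2.5 − 2.0000·(cos -2.0590 − cos -1.3090) = -1.0443

(-1.8345, -1.0443, -2.0590)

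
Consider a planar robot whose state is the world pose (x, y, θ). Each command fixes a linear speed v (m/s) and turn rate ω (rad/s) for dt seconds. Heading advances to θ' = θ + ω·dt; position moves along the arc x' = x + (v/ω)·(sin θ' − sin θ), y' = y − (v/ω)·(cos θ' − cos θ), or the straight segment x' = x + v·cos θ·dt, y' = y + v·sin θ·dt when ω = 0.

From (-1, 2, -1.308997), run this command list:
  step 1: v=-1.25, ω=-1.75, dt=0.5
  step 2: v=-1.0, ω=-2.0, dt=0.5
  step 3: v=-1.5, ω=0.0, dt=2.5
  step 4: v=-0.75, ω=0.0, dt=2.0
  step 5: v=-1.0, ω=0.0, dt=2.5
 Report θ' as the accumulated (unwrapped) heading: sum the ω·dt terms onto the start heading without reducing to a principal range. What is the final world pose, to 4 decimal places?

(7.2789, 2.4792, -3.1840)

step 1: θ'=-2.1840 (R=0.7143) → pose (-0.8942, 2.5959, -2.1840)
step 2: θ'=-3.1840 (R=0.5000) → pose (-0.4641, 2.8077, -3.1840)
step 3: θ'=-3.1840 (straight) → pose (3.2825, 2.6488, -3.1840)
step 4: θ'=-3.1840 (straight) → pose (4.7812, 2.5852, -3.1840)
step 5: θ'=-3.1840 (straight) → pose (7.2789, 2.4792, -3.1840)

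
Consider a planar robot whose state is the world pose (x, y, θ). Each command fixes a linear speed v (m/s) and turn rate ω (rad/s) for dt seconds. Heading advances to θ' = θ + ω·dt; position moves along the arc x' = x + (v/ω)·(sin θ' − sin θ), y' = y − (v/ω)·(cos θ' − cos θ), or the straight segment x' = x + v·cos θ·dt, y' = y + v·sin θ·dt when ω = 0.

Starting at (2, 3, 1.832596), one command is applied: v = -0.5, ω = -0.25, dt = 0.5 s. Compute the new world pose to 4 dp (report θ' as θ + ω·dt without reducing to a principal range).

θ' = 1.8326 + -0.25·0.5 = 1.7076
R = v/ω = -0.5/-0.25 = 2.0000
x' = 2 + 2.0000·(sin 1.7076 − sin 1.8326) = 2.0495
y' = 3 − 2.0000·(cos 1.7076 − cos 1.8326) = 2.7551

(2.0495, 2.7551, 1.7076)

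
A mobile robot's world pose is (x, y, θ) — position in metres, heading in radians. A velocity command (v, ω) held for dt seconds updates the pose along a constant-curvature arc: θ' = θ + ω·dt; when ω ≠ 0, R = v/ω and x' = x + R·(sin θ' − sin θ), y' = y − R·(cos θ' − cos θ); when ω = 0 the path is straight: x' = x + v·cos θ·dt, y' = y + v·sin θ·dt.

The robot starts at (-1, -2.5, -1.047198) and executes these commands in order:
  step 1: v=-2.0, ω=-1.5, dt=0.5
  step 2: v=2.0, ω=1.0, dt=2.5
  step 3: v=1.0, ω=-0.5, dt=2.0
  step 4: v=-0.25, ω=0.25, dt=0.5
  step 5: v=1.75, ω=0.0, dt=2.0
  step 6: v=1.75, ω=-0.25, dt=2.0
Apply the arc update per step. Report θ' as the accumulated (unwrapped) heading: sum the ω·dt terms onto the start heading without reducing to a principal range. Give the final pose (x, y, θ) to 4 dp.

(10.4617, -5.1128, -0.6722)

step 1: θ'=-1.7972 (R=1.3333) → pose (-1.1446, -1.5340, -1.7972)
step 2: θ'=0.7028 (R=2.0000) → pose (2.0971, -3.5091, 0.7028)
step 3: θ'=-0.2972 (R=-2.0000) → pose (3.9755, -3.1228, -0.2972)
step 4: θ'=-0.1722 (R=-1.0000) → pose (3.8540, -3.0937, -0.1722)
step 5: θ'=-0.1722 (straight) → pose (7.3022, -3.6935, -0.1722)
step 6: θ'=-0.6722 (R=-7.0000) → pose (10.4617, -5.1128, -0.6722)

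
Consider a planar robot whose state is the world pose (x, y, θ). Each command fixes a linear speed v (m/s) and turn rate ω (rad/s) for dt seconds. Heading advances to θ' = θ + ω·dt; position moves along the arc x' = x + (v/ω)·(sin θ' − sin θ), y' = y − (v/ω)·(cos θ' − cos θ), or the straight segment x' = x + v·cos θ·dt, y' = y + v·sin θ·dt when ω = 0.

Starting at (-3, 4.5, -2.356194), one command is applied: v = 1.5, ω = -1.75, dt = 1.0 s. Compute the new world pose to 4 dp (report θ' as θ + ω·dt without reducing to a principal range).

(-4.3105, 4.6177, -4.1062)

θ' = -2.3562 + -1.75·1.0 = -4.1062
R = v/ω = 1.5/-1.75 = -0.8571
x' = -3 + -0.8571·(sin -4.1062 − sin -2.3562) = -4.3105
y' = 4.5 − -0.8571·(cos -4.1062 − cos -2.3562) = 4.6177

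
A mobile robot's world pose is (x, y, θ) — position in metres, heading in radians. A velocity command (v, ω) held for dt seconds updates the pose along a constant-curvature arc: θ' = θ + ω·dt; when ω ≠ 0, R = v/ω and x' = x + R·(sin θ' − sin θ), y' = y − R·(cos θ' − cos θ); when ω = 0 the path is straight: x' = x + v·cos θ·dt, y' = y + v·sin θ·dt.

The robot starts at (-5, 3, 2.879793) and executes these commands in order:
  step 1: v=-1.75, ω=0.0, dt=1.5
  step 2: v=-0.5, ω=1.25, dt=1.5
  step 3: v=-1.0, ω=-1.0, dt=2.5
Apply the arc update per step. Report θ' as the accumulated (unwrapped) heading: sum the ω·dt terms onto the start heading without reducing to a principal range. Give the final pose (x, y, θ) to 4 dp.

(-0.1871, 3.3982, 2.2548)

step 1: θ'=2.8798 (straight) → pose (-2.4644, 2.3206, 2.8798)
step 2: θ'=4.7548 (R=-0.4000) → pose (-1.9613, 2.7239, 4.7548)
step 3: θ'=2.2548 (R=1.0000) → pose (-0.1871, 3.3982, 2.2548)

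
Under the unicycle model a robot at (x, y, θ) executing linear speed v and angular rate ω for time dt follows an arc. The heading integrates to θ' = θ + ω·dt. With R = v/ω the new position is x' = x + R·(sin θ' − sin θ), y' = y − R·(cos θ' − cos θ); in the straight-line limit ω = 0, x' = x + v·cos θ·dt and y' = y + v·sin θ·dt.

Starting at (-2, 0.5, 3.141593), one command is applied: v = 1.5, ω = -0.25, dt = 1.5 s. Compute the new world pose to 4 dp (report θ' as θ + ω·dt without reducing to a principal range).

(-4.1976, 0.9170, 2.7666)

θ' = 3.1416 + -0.25·1.5 = 2.7666
R = v/ω = 1.5/-0.25 = -6.0000
x' = -2 + -6.0000·(sin 2.7666 − sin 3.1416) = -4.1976
y' = 0.5 − -6.0000·(cos 2.7666 − cos 3.1416) = 0.9170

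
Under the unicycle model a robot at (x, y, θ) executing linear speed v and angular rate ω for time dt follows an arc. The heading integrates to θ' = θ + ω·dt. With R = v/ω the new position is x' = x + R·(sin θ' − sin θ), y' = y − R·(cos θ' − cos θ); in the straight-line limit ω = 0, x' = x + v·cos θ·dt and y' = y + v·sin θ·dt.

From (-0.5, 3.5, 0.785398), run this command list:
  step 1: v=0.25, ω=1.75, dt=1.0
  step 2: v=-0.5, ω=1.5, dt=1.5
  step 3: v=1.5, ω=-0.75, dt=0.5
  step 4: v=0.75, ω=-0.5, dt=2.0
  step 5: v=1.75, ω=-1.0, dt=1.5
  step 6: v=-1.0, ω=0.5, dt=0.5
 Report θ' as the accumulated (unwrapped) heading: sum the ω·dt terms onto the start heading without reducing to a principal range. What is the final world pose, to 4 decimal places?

(-3.0076, 2.9343, 2.1604)

step 1: θ'=2.5354 (R=0.1429) → pose (-0.5196, 3.7184, 2.5354)
step 2: θ'=4.7854 (R=-0.3333) → pose (0.0027, 4.0167, 4.7854)
step 3: θ'=4.4104 (R=-2.0000) → pose (-0.0824, 3.2759, 4.4104)
step 4: θ'=3.4104 (R=-1.5000) → pose (-1.1162, 2.2759, 3.4104)
step 5: θ'=1.9104 (R=-1.7500) → pose (-3.2310, 3.3802, 1.9104)
step 6: θ'=2.1604 (R=-2.0000) → pose (-3.0076, 2.9343, 2.1604)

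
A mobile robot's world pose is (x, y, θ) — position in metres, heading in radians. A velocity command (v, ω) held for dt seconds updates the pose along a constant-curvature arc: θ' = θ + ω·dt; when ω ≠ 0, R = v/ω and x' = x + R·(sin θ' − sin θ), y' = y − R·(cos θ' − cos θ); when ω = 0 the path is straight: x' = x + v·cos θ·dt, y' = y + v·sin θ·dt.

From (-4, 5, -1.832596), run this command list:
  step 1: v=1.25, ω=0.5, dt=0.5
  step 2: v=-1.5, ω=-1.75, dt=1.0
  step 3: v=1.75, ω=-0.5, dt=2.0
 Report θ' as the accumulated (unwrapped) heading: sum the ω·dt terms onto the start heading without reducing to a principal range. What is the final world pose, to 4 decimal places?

step 1: θ'=-1.5826 (R=2.5000) → pose (-4.0850, 4.3825, -1.5826)
step 2: θ'=-3.3326 (R=0.8571) → pose (-3.0652, 5.2139, -3.3326)
step 3: θ'=-4.3326 (R=-3.5000) → pose (-5.6513, 7.3527, -4.3326)

(-5.6513, 7.3527, -4.3326)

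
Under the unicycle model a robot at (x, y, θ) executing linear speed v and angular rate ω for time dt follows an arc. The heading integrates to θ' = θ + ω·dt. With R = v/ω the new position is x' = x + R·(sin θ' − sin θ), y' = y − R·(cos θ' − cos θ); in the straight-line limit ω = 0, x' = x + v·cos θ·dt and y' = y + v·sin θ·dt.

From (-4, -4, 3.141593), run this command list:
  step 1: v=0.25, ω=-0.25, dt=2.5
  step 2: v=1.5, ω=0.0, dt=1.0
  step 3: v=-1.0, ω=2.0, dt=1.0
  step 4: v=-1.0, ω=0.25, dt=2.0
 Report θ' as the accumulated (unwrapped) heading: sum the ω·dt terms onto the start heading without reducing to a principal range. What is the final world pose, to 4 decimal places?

(-5.1258, -0.6488, 5.0166)

step 1: θ'=2.5166 (R=-1.0000) → pose (-4.5851, -3.8110, 2.5166)
step 2: θ'=2.5166 (straight) → pose (-5.8015, -2.9333, 2.5166)
step 3: θ'=4.5166 (R=-0.5000) → pose (-5.0185, -2.6251, 4.5166)
step 4: θ'=5.0166 (R=-4.0000) → pose (-5.1258, -0.6488, 5.0166)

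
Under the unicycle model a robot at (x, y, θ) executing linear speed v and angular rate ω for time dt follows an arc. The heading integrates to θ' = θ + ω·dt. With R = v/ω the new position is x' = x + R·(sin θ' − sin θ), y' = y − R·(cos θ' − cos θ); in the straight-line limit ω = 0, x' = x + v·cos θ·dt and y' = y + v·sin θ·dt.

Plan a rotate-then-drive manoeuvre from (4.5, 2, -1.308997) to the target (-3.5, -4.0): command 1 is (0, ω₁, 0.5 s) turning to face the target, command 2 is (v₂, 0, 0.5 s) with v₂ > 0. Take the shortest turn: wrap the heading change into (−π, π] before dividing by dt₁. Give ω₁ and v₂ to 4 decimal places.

ω₁ = -2.3782, v₂ = 20.0000

heading to target = atan2(-4−2, -3.5−4.5) = -2.4981
Δθ = wrap(-2.4981 − -1.3090) = -1.1891; ω₁ = Δθ/dt₁ = -2.3782
distance = √((-3.5−4.5)² + (-4−2)²) = 10.0000; v₂ = distance/dt₂ = 20.0000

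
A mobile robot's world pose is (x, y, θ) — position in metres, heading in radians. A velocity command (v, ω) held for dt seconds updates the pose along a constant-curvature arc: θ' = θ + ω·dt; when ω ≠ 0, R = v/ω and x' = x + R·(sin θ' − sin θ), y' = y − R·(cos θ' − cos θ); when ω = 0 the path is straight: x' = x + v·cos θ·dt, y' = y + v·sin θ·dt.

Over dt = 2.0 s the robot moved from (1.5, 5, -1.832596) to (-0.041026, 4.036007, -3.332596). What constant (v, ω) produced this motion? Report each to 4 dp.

v = 1.0000, ω = -0.7500

Δθ = -3.332596 − -1.832596 = -1.500000
ω = Δθ/dt = -1.500000/2.0 = -0.7500
R = Δx/(sin θ' − sin θ) = -1.3333
v = R·ω = -1.3333·-0.7500 = 1.0000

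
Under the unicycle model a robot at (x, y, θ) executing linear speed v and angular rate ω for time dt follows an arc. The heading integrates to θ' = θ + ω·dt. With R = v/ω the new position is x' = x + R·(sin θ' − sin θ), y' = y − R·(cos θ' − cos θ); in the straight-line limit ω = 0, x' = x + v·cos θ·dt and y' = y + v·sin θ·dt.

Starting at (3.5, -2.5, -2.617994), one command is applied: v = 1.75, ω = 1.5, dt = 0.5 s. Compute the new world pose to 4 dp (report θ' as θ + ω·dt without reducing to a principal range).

θ' = -2.6180 + 1.5·0.5 = -1.8680
R = v/ω = 1.75/1.5 = 1.1667
x' = 3.5 + 1.1667·(sin -1.8680 − sin -2.6180) = 2.9678
y' = -2.5 − 1.1667·(cos -1.8680 − cos -2.6180) = -3.1687

(2.9678, -3.1687, -1.8680)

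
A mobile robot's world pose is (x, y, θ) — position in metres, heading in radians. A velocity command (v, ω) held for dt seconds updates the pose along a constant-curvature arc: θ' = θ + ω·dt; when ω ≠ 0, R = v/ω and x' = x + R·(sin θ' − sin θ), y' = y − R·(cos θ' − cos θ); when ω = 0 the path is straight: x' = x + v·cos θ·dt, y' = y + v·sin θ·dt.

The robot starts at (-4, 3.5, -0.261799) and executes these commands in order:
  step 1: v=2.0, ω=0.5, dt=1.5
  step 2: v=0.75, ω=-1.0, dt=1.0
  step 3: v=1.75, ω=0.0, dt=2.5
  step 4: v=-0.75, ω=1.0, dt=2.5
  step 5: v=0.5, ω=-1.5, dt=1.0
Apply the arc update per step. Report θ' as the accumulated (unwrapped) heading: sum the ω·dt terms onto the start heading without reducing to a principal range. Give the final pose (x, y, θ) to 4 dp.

(2.5404, 1.1514, 0.4882)

step 1: θ'=0.4882 (R=4.0000) → pose (-1.0886, 3.8310, 0.4882)
step 2: θ'=-0.5118 (R=-0.7500) → pose (-0.3695, 3.8225, -0.5118)
step 3: θ'=-0.5118 (straight) → pose (3.4449, 1.6799, -0.5118)
step 4: θ'=1.9882 (R=-0.7500) → pose (2.3920, 0.7219, 1.9882)
step 5: θ'=0.4882 (R=-0.3333) → pose (2.5404, 1.1514, 0.4882)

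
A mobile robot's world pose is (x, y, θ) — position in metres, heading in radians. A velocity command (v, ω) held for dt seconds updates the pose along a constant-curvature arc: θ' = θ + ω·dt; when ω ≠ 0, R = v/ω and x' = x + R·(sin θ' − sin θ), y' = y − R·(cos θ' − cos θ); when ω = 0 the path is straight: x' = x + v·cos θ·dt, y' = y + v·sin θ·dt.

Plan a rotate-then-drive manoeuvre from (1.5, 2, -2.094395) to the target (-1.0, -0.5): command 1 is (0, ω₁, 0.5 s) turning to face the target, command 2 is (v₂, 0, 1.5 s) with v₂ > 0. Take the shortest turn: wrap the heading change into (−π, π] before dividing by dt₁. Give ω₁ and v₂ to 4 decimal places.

heading to target = atan2(-0.5−2, -1−1.5) = -2.3562
Δθ = wrap(-2.3562 − -2.0944) = -0.2618; ω₁ = Δθ/dt₁ = -0.5236
distance = √((-1−1.5)² + (-0.5−2)²) = 3.5355; v₂ = distance/dt₂ = 2.3570

ω₁ = -0.5236, v₂ = 2.3570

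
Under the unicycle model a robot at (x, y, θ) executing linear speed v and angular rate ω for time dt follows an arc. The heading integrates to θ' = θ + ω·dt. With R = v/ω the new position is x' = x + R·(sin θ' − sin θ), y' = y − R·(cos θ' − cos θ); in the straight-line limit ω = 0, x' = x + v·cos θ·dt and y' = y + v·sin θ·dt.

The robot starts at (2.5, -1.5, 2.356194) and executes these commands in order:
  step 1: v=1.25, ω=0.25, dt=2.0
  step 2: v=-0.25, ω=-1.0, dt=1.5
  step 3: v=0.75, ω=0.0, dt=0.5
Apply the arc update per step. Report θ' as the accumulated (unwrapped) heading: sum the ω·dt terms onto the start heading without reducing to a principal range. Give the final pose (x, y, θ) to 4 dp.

step 1: θ'=2.8562 (R=5.0000) → pose (0.3722, -0.2378, 2.8562)
step 2: θ'=1.3562 (R=0.2500) → pose (0.5460, -0.5309, 1.3562)
step 3: θ'=1.3562 (straight) → pose (0.6259, -0.1645, 1.3562)

(0.6259, -0.1645, 1.3562)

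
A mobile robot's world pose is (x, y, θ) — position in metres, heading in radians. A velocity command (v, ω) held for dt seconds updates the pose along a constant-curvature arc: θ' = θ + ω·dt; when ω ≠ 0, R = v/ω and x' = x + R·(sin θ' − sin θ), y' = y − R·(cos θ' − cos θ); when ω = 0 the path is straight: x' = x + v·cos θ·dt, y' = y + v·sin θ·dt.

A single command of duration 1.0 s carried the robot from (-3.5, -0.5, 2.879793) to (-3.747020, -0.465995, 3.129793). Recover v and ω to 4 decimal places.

Δθ = 3.129793 − 2.879793 = 0.250000
ω = Δθ/dt = 0.250000/1.0 = 0.2500
R = Δx/(sin θ' − sin θ) = 1.0000
v = R·ω = 1.0000·0.2500 = 0.2500

v = 0.2500, ω = 0.2500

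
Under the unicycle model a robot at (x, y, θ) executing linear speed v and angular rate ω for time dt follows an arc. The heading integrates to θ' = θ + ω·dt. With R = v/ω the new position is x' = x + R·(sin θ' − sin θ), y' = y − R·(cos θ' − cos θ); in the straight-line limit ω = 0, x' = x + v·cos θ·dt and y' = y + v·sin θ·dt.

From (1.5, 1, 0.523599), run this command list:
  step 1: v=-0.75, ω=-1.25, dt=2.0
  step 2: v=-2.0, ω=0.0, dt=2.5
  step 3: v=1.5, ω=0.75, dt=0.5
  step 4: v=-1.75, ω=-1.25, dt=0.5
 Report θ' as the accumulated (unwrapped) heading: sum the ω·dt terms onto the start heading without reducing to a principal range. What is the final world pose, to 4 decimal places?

(2.7498, 6.4334, -2.2264)

step 1: θ'=-1.9764 (R=0.6000) → pose (0.6487, 1.7564, -1.9764)
step 2: θ'=-1.9764 (straight) → pose (2.6216, 6.3507, -1.9764)
step 3: θ'=-1.6014 (R=2.0000) → pose (2.4602, 5.6227, -1.6014)
step 4: θ'=-2.2264 (R=1.4000) → pose (2.7498, 6.4334, -2.2264)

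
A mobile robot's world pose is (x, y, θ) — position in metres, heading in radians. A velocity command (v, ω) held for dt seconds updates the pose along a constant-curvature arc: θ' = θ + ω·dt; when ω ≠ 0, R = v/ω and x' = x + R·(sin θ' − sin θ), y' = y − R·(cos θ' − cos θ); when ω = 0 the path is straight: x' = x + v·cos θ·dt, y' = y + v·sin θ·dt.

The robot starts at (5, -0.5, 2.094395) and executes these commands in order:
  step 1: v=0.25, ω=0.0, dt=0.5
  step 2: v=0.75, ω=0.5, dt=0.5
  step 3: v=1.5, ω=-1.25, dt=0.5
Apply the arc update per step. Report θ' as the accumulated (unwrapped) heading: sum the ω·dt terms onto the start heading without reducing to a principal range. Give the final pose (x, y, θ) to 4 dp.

(4.3833, 0.5671, 1.7194)

step 1: θ'=2.0944 (straight) → pose (4.9375, -0.3917, 2.0944)
step 2: θ'=2.3444 (R=1.5000) → pose (4.7116, -0.0937, 2.3444)
step 3: θ'=1.7194 (R=-1.2000) → pose (4.3833, 0.5671, 1.7194)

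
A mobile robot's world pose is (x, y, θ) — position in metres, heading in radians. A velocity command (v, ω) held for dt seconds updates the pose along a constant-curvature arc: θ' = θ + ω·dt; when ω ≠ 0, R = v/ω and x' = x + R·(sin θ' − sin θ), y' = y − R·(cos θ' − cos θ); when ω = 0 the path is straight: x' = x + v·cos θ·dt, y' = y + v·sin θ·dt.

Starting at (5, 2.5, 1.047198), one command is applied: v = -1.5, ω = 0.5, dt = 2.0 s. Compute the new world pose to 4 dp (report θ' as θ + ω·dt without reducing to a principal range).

(4.9321, -0.3758, 2.0472)

θ' = 1.0472 + 0.5·2.0 = 2.0472
R = v/ω = -1.5/0.5 = -3.0000
x' = 5 + -3.0000·(sin 2.0472 − sin 1.0472) = 4.9321
y' = 2.5 − -3.0000·(cos 2.0472 − cos 1.0472) = -0.3758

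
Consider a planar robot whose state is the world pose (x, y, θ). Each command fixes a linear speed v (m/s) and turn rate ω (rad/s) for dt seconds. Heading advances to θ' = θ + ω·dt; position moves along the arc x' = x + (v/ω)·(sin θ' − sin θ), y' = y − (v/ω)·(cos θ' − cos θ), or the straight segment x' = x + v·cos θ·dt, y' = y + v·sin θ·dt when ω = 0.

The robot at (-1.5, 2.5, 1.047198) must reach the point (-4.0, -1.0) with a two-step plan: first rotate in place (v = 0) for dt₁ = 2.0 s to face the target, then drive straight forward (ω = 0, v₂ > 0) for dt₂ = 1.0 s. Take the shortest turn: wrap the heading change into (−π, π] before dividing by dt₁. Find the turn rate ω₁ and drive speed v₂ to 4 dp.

ω₁ = 1.5225, v₂ = 4.3012

heading to target = atan2(-1−2.5, -4−-1.5) = -2.1910
Δθ = wrap(-2.1910 − 1.0472) = 3.0449; ω₁ = Δθ/dt₁ = 1.5225
distance = √((-4−-1.5)² + (-1−2.5)²) = 4.3012; v₂ = distance/dt₂ = 4.3012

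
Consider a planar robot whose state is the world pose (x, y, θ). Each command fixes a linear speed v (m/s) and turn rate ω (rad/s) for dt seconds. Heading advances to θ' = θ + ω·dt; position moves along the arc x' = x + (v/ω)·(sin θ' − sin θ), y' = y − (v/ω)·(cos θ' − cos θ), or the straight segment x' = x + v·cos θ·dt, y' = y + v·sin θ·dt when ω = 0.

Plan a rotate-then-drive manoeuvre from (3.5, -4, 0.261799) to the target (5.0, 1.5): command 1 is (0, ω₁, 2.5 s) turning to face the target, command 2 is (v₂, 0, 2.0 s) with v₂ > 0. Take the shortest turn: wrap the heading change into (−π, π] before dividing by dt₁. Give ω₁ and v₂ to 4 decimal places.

heading to target = atan2(1.5−-4, 5−3.5) = 1.3045
Δθ = wrap(1.3045 − 0.2618) = 1.0427; ω₁ = Δθ/dt₁ = 0.4171
distance = √((5−3.5)² + (1.5−-4)²) = 5.7009; v₂ = distance/dt₂ = 2.8504

ω₁ = 0.4171, v₂ = 2.8504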